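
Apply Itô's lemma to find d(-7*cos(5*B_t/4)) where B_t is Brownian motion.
d(-7*cos(5*B_t/4)) = (175*cos(5*B_t/4)/32) dt + (35*sin(5*B_t/4)/4) dB_t

Itô's formula for f(B_t) gives d f(B_t) = f'(B_t) dB_t + (1/2) f''(B_t) dt. Compute derivatives of f(x) = -7*cos(5*x/4):
  f'(x)  = 35*sin(5*x/4)/4
  f''(x) = 175*cos(5*x/4)/16
Substitute x = B_t and multiply the f'' term by 1/2:
  drift     = (1/2) * (175*cos(5*x/4)/16) evaluated at B_t = 175*cos(5*B_t/4)/32
  diffusion = (35*sin(5*x/4)/4) evaluated at B_t = 35*sin(5*B_t/4)/4
Therefore d(-7*cos(5*B_t/4)) = (175*cos(5*B_t/4)/32) dt + (35*sin(5*B_t/4)/4) dB_t.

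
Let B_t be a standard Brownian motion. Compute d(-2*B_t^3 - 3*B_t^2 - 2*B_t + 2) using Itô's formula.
d(-2*B_t^3 - 3*B_t^2 - 2*B_t + 2) = (-6*B_t - 3) dt + (-6*B_t^2 - 6*B_t - 2) dB_t

Itô's formula for f(B_t) gives d f(B_t) = f'(B_t) dB_t + (1/2) f''(B_t) dt. Compute derivatives of f(x) = -2*x^3 - 3*x^2 - 2*x + 2:
  f'(x)  = -6*x^2 - 6*x - 2
  f''(x) = -12*x - 6
Substitute x = B_t and multiply the f'' term by 1/2:
  drift     = (1/2) * (-12*x - 6) evaluated at B_t = -6*B_t - 3
  diffusion = (-6*x^2 - 6*x - 2) evaluated at B_t = -6*B_t^2 - 6*B_t - 2
Therefore d(-2*B_t^3 - 3*B_t^2 - 2*B_t + 2) = (-6*B_t - 3) dt + (-6*B_t^2 - 6*B_t - 2) dB_t.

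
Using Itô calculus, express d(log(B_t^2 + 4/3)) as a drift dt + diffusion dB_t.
d(log(B_t^2 + 4/3)) = (3*(4 - 3*B_t^2)/(3*B_t^2 + 4)^2) dt + (6*B_t/(3*B_t^2 + 4)) dB_t

Itô's formula for f(B_t) gives d f(B_t) = f'(B_t) dB_t + (1/2) f''(B_t) dt. Compute derivatives of f(x) = log(x^2 + 4/3):
  f'(x)  = 6*x/(3*x^2 + 4)
  f''(x) = 6*(4 - 3*x^2)/(3*x^2 + 4)^2
Substitute x = B_t and multiply the f'' term by 1/2:
  drift     = (1/2) * (6*(4 - 3*x^2)/(3*x^2 + 4)^2) evaluated at B_t = 3*(4 - 3*B_t^2)/(3*B_t^2 + 4)^2
  diffusion = (6*x/(3*x^2 + 4)) evaluated at B_t = 6*B_t/(3*B_t^2 + 4)
Therefore d(log(B_t^2 + 4/3)) = (3*(4 - 3*B_t^2)/(3*B_t^2 + 4)^2) dt + (6*B_t/(3*B_t^2 + 4)) dB_t.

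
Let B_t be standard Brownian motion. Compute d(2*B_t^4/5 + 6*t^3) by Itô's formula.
d(2*B_t^4/5 + 6*t^3) = (12*B_t^2/5 + 18*t^2) dt + (8*B_t^3/5) dB_t

Itô's formula for f(t, x): d f(t, B_t) = (f_t + (1/2) f_xx) dt + f_x dB_t. Compute partials of f(t, x) = 6*t^3 + 2*x^4/5:
  f_t(t,x)  = 18*t^2
  f_x(t,x)  = 8*x^3/5
  f_xx(t,x) = 24*x^2/5
Assemble drift = f_t + (1/2) f_xx = 18*t^2 + 12*x^2/5 and diffusion = f_x = 8*x^3/5. Substituting x = B_t:
  d(2*B_t^4/5 + 6*t^3) = (12*B_t^2/5 + 18*t^2) dt + (8*B_t^3/5) dB_t.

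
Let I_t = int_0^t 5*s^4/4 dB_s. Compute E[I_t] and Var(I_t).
E[I_t] = 0; Var(I_t) = 25*t^9/144

The Itô integral of a deterministic integrand f(s) has mean 0 because each increment f(s) * (B_{s+ds} - B_s) has mean 0. By the Itô isometry:
  Var( int_0^t f(s) dB_s ) = E[ (int_0^t f(s) dB_s)^2 ] = int_0^t f(s)^2 ds.
Here f(s) = 5*s^4/4, so f(s)^2 = 25*s^8/16. Integrate:
  int_0^t (25*s^8/16) ds = 25*t^9/144.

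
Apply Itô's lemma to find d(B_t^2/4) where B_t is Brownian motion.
d(B_t^2/4) = (1/4) dt + (B_t/2) dB_t

Itô's formula for f(B_t) gives d f(B_t) = f'(B_t) dB_t + (1/2) f''(B_t) dt. Compute derivatives of f(x) = x^2/4:
  f'(x)  = x/2
  f''(x) = 1/2
Substitute x = B_t and multiply the f'' term by 1/2:
  drift     = (1/2) * (1/2) evaluated at B_t = 1/4
  diffusion = (x/2) evaluated at B_t = B_t/2
Therefore d(B_t^2/4) = (1/4) dt + (B_t/2) dB_t.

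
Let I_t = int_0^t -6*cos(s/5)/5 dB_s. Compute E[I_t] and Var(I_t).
E[I_t] = 0; Var(I_t) = 18*t/25 + 9*sin(2*t/5)/5

The Itô integral of a deterministic integrand f(s) has mean 0 because each increment f(s) * (B_{s+ds} - B_s) has mean 0. By the Itô isometry:
  Var( int_0^t f(s) dB_s ) = E[ (int_0^t f(s) dB_s)^2 ] = int_0^t f(s)^2 ds.
Here f(s) = -6*cos(s/5)/5, so f(s)^2 = 36*cos(s/5)^2/25. Integrate:
  int_0^t (36*cos(s/5)^2/25) ds = 18*t/25 + 9*sin(2*t/5)/5.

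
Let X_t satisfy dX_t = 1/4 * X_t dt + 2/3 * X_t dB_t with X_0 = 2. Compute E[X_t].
E[X_t] = 2*exp(t/4)

For GBM dX = mu X dt + sigma X dB with X_0 = x_0, apply Itô to Y = log X: dY = (mu - sigma^2/2) dt + sigma dB, so Y_t = log(x_0) + (mu - sigma^2/2) t + sigma B_t and hence X_t = x_0 * exp((mu - sigma^2/2) t + sigma B_t).
With mu = 1/4, sigma = 2/3, x_0 = 2, this gives:
  X_t = 2 * exp((1/36) * t + (2/3) * B_t).
Since sigma*B_t ~ Normal(0, sigma^2 t), E[exp(sigma*B_t)] = exp(sigma^2 t / 2); so E[X_t] = x_0 * exp((mu - sigma^2/2) t) * exp(sigma^2 t / 2) = x_0 * exp(mu t) = 2*exp(t/4).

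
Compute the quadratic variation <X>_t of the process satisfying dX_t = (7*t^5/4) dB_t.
<X>_t = 49*t^11/176

For an Itô process dX_t = a(t) dt + b(t) dB_t, the quadratic variation is <X>_t = int_0^t b(s)^2 ds (the drift term does not contribute). Here b(s) = 7*s^5/4, so
  b(s)^2 = 49*s^10/16.
Integrating from 0 to t:
  <X>_t = int_0^t (49*s^10/16) ds = 49*t^11/176.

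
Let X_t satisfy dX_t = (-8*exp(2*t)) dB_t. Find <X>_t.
<X>_t = 16*exp(4*t) - 16

For an Itô process dX_t = a(t) dt + b(t) dB_t, the quadratic variation is <X>_t = int_0^t b(s)^2 ds (the drift term does not contribute). Here b(s) = -8*exp(2*s), so
  b(s)^2 = 64*exp(4*s).
Integrating from 0 to t:
  <X>_t = int_0^t (64*exp(4*s)) ds = 16*exp(4*t) - 16.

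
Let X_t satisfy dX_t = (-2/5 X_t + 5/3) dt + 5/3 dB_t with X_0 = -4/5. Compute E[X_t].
E[X_t] = 25/6 - 149*exp(-2*t/5)/30

Taking expectations and using E[dB_t] = 0, the mean m(t) = E[X_t] satisfies the ODE m'(t) = a m(t) + b with m(0) = x_0. With a = -2/5, b = 5/3, x_0 = -4/5, the solution is
  m(t) = x_0 * exp(a t) + (b/a) * (exp(a t) - 1)
       = (-4/5) * exp((-2/5) t) + ((5/3)/(-2/5)) * (exp((-2/5) t) - 1)
       = 25/6 - 149*exp(-2*t/5)/30.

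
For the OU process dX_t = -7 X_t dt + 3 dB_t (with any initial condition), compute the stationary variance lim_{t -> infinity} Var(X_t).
lim Var(X_t) = 9/14

The OU SDE dX = -theta X dt + sigma dB admits the integrating factor exp(theta t): d(exp(theta t) X_t) = sigma exp(theta t) dB_t. Integrating from 0 to t gives X_t = x_0 * exp(-theta t) + sigma * int_0^t exp(-theta (t-s)) dB_s for any initial x_0. The Itô integral has variance (by the Itô isometry) sigma^2 * int_0^t exp(-2 theta (t - s)) ds = sigma^2 * (1 - exp(-2 theta t)) / (2 theta), independent of x_0.
With theta = 7, sigma = 3:
  Var(X_t) = (3)^2 * (1 - exp(-2*7 t)) / (2 * 7) = 9/14 - 9*exp(-14*t)/14.
As t -> infinity, exp(-2*7 t) -> 0, so the stationary variance is sigma^2 / (2 theta) = 9/14.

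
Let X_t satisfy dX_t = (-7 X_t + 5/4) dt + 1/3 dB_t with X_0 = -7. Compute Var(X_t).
Var(X_t) = 1/126 - exp(-14*t)/126

The variance V(t) = Var(X_t) satisfies V'(t) = 2 a V(t) + c^2 with V(0) = 0 (drift coefficient is linear in X, diffusion is constant). With a = -7, c = 1/3, the solution is
  V(t) = (c^2 / (2 a)) * (exp(2 a t) - 1)
       = ((1/3)^2 / (2*(-7))) * (exp((-14) t) - 1)
       = 1/126 - exp(-14*t)/126.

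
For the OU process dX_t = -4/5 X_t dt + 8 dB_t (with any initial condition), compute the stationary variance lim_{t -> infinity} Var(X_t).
lim Var(X_t) = 40

The OU SDE dX = -theta X dt + sigma dB admits the integrating factor exp(theta t): d(exp(theta t) X_t) = sigma exp(theta t) dB_t. Integrating from 0 to t gives X_t = x_0 * exp(-theta t) + sigma * int_0^t exp(-theta (t-s)) dB_s for any initial x_0. The Itô integral has variance (by the Itô isometry) sigma^2 * int_0^t exp(-2 theta (t - s)) ds = sigma^2 * (1 - exp(-2 theta t)) / (2 theta), independent of x_0.
With theta = 4/5, sigma = 8:
  Var(X_t) = (8)^2 * (1 - exp(-2*4/5 t)) / (2 * 4/5) = 40 - 40*exp(-8*t/5).
As t -> infinity, exp(-2*4/5 t) -> 0, so the stationary variance is sigma^2 / (2 theta) = 40.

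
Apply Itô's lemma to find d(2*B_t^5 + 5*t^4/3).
d(2*B_t^5 + 5*t^4/3) = (20*B_t^3 + 20*t^3/3) dt + (10*B_t^4) dB_t

Itô's formula for f(t, x): d f(t, B_t) = (f_t + (1/2) f_xx) dt + f_x dB_t. Compute partials of f(t, x) = 5*t^4/3 + 2*x^5:
  f_t(t,x)  = 20*t^3/3
  f_x(t,x)  = 10*x^4
  f_xx(t,x) = 40*x^3
Assemble drift = f_t + (1/2) f_xx = 20*t^3/3 + 20*x^3 and diffusion = f_x = 10*x^4. Substituting x = B_t:
  d(2*B_t^5 + 5*t^4/3) = (20*B_t^3 + 20*t^3/3) dt + (10*B_t^4) dB_t.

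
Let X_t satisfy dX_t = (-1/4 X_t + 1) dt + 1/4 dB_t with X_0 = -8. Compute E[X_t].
E[X_t] = 4 - 12*exp(-t/4)

Taking expectations and using E[dB_t] = 0, the mean m(t) = E[X_t] satisfies the ODE m'(t) = a m(t) + b with m(0) = x_0. With a = -1/4, b = 1, x_0 = -8, the solution is
  m(t) = x_0 * exp(a t) + (b/a) * (exp(a t) - 1)
       = (-8) * exp((-1/4) t) + (1/(-1/4)) * (exp((-1/4) t) - 1)
       = 4 - 12*exp(-t/4).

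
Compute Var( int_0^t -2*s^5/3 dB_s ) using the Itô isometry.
Var = 4*t^11/99

The Itô integral of a deterministic integrand f(s) has mean 0 because each increment f(s) * (B_{s+ds} - B_s) has mean 0. By the Itô isometry:
  Var( int_0^t f(s) dB_s ) = E[ (int_0^t f(s) dB_s)^2 ] = int_0^t f(s)^2 ds.
Here f(s) = -2*s^5/3, so f(s)^2 = 4*s^10/9. Integrate:
  int_0^t (4*s^10/9) ds = 4*t^11/99.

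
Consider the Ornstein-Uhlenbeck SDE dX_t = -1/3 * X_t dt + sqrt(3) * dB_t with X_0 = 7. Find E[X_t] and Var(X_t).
E[X_t] = 7*exp(-t/3); Var(X_t) = 9/2 - 9*exp(-2*t/3)/2

The OU SDE dX = -theta X dt + sigma dB admits the integrating factor exp(theta t): d(exp(theta t) X_t) = sigma exp(theta t) dB_t. Integrating from 0 to t:
  X_t = x_0 * exp(-theta t) + sigma * int_0^t exp(-theta (t-s)) dB_s.
The Itô integral has mean 0 and (by the Itô isometry) variance sigma^2 * int_0^t exp(-2 theta (t - s)) ds = sigma^2 * (1 - exp(-2 theta t)) / (2 theta).
With theta = 1/3, sigma = sqrt(3), x_0 = 7:
  E[X_t] = 7 * exp(-1/3 t) = 7*exp(-t/3)
  Var(X_t) = (sqrt(3))^2 * (1 - exp(-2*1/3 t)) / (2 * 1/3) = 9/2 - 9*exp(-2*t/3)/2.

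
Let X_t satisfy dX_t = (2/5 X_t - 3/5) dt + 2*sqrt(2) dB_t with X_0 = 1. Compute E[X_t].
E[X_t] = 3/2 - exp(2*t/5)/2

Taking expectations and using E[dB_t] = 0, the mean m(t) = E[X_t] satisfies the ODE m'(t) = a m(t) + b with m(0) = x_0. With a = 2/5, b = -3/5, x_0 = 1, the solution is
  m(t) = x_0 * exp(a t) + (b/a) * (exp(a t) - 1)
       = 1 * exp((2/5) t) + ((-3/5)/(2/5)) * (exp((2/5) t) - 1)
       = 3/2 - exp(2*t/5)/2.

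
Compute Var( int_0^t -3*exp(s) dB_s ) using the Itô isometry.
Var = 9*exp(2*t)/2 - 9/2

The Itô integral of a deterministic integrand f(s) has mean 0 because each increment f(s) * (B_{s+ds} - B_s) has mean 0. By the Itô isometry:
  Var( int_0^t f(s) dB_s ) = E[ (int_0^t f(s) dB_s)^2 ] = int_0^t f(s)^2 ds.
Here f(s) = -3*exp(s), so f(s)^2 = 9*exp(2*s). Integrate:
  int_0^t (9*exp(2*s)) ds = 9*exp(2*t)/2 - 9/2.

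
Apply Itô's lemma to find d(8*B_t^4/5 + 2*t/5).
d(8*B_t^4/5 + 2*t/5) = (48*B_t^2/5 + 2/5) dt + (32*B_t^3/5) dB_t

Itô's formula for f(t, x): d f(t, B_t) = (f_t + (1/2) f_xx) dt + f_x dB_t. Compute partials of f(t, x) = 2*t/5 + 8*x^4/5:
  f_t(t,x)  = 2/5
  f_x(t,x)  = 32*x^3/5
  f_xx(t,x) = 96*x^2/5
Assemble drift = f_t + (1/2) f_xx = 48*x^2/5 + 2/5 and diffusion = f_x = 32*x^3/5. Substituting x = B_t:
  d(8*B_t^4/5 + 2*t/5) = (48*B_t^2/5 + 2/5) dt + (32*B_t^3/5) dB_t.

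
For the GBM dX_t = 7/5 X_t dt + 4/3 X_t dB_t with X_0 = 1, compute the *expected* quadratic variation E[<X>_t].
E[<X>_t] = 40*exp(206*t/45)/103 - 40/103

<X>_t = int_0^t ((4/3) * X_s)^2 ds. Taking expectation inside the integral: E[<X>_t] = (4/3)^2 * int_0^t E[X_s^2] ds. For GBM, E[X_s^2] = x_0^2 * exp((2 mu + sigma^2) s). Integrating:
  E[<X>_t] = (4/3)^2 * 1^2 * (exp((2*(7/5) + (4/3)^2) t) - 1) / (2*(7/5) + (4/3)^2)
           = (4/3)^2 * 1^2 * (exp((206/45) t) - 1) / (206/45) = 40*exp(206*t/45)/103 - 40/103.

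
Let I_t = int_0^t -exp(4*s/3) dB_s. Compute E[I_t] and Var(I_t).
E[I_t] = 0; Var(I_t) = 3*exp(8*t/3)/8 - 3/8

The Itô integral of a deterministic integrand f(s) has mean 0 because each increment f(s) * (B_{s+ds} - B_s) has mean 0. By the Itô isometry:
  Var( int_0^t f(s) dB_s ) = E[ (int_0^t f(s) dB_s)^2 ] = int_0^t f(s)^2 ds.
Here f(s) = -exp(4*s/3), so f(s)^2 = exp(8*s/3). Integrate:
  int_0^t (exp(8*s/3)) ds = 3*exp(8*t/3)/8 - 3/8.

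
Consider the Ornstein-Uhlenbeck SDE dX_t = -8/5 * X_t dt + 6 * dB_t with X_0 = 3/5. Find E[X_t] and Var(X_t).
E[X_t] = 3*exp(-8*t/5)/5; Var(X_t) = 45/4 - 45*exp(-16*t/5)/4

The OU SDE dX = -theta X dt + sigma dB admits the integrating factor exp(theta t): d(exp(theta t) X_t) = sigma exp(theta t) dB_t. Integrating from 0 to t:
  X_t = x_0 * exp(-theta t) + sigma * int_0^t exp(-theta (t-s)) dB_s.
The Itô integral has mean 0 and (by the Itô isometry) variance sigma^2 * int_0^t exp(-2 theta (t - s)) ds = sigma^2 * (1 - exp(-2 theta t)) / (2 theta).
With theta = 8/5, sigma = 6, x_0 = 3/5:
  E[X_t] = 3/5 * exp(-8/5 t) = 3*exp(-8*t/5)/5
  Var(X_t) = (6)^2 * (1 - exp(-2*8/5 t)) / (2 * 8/5) = 45/4 - 45*exp(-16*t/5)/4.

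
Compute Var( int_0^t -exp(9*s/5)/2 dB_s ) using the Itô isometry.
Var = 5*exp(18*t/5)/72 - 5/72

The Itô integral of a deterministic integrand f(s) has mean 0 because each increment f(s) * (B_{s+ds} - B_s) has mean 0. By the Itô isometry:
  Var( int_0^t f(s) dB_s ) = E[ (int_0^t f(s) dB_s)^2 ] = int_0^t f(s)^2 ds.
Here f(s) = -exp(9*s/5)/2, so f(s)^2 = exp(18*s/5)/4. Integrate:
  int_0^t (exp(18*s/5)/4) ds = 5*exp(18*t/5)/72 - 5/72.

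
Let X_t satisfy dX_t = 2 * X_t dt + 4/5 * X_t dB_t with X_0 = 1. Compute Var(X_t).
Var(X_t) = exp(116*t/25) - exp(4*t)

For GBM dX = mu X dt + sigma X dB with X_0 = x_0, apply Itô to Y = log X: dY = (mu - sigma^2/2) dt + sigma dB, so Y_t = log(x_0) + (mu - sigma^2/2) t + sigma B_t and hence X_t = x_0 * exp((mu - sigma^2/2) t + sigma B_t).
With mu = 2, sigma = 4/5, x_0 = 1, this gives:
  X_t = 1 * exp((42/25) * t + (4/5) * B_t).
Since sigma*B_t ~ Normal(0, sigma^2 t), E[exp(sigma*B_t)] = exp(sigma^2 t / 2); so E[X_t] = x_0 * exp((mu - sigma^2/2) t) * exp(sigma^2 t / 2) = x_0 * exp(mu t) = exp(2*t).
Var(X_t) = E[X_t^2] - (E[X_t])^2 = x_0^2 * exp(2 mu t) * (exp(sigma^2 t) - 1) = exp(116*t/25) - exp(4*t).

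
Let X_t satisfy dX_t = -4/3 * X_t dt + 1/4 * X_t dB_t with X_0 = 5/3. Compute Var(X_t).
Var(X_t) = (25*exp(t/16) - 25)*exp(-8*t/3)/9

For GBM dX = mu X dt + sigma X dB with X_0 = x_0, apply Itô to Y = log X: dY = (mu - sigma^2/2) dt + sigma dB, so Y_t = log(x_0) + (mu - sigma^2/2) t + sigma B_t and hence X_t = x_0 * exp((mu - sigma^2/2) t + sigma B_t).
With mu = -4/3, sigma = 1/4, x_0 = 5/3, this gives:
  X_t = 5/3 * exp((-131/96) * t + (1/4) * B_t).
Since sigma*B_t ~ Normal(0, sigma^2 t), E[exp(sigma*B_t)] = exp(sigma^2 t / 2); so E[X_t] = x_0 * exp((mu - sigma^2/2) t) * exp(sigma^2 t / 2) = x_0 * exp(mu t) = 5*exp(-4*t/3)/3.
Var(X_t) = E[X_t^2] - (E[X_t])^2 = x_0^2 * exp(2 mu t) * (exp(sigma^2 t) - 1) = (25*exp(t/16) - 25)*exp(-8*t/3)/9.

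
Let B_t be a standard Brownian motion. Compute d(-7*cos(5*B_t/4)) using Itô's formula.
d(-7*cos(5*B_t/4)) = (175*cos(5*B_t/4)/32) dt + (35*sin(5*B_t/4)/4) dB_t

Itô's formula for f(B_t) gives d f(B_t) = f'(B_t) dB_t + (1/2) f''(B_t) dt. Compute derivatives of f(x) = -7*cos(5*x/4):
  f'(x)  = 35*sin(5*x/4)/4
  f''(x) = 175*cos(5*x/4)/16
Substitute x = B_t and multiply the f'' term by 1/2:
  drift     = (1/2) * (175*cos(5*x/4)/16) evaluated at B_t = 175*cos(5*B_t/4)/32
  diffusion = (35*sin(5*x/4)/4) evaluated at B_t = 35*sin(5*B_t/4)/4
Therefore d(-7*cos(5*B_t/4)) = (175*cos(5*B_t/4)/32) dt + (35*sin(5*B_t/4)/4) dB_t.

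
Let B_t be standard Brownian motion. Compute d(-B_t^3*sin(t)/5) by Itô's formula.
d(-B_t^3*sin(t)/5) = (-B_t*(B_t^2*cos(t) + 3*sin(t))/5) dt + (-3*B_t^2*sin(t)/5) dB_t

Itô's formula for f(t, x): d f(t, B_t) = (f_t + (1/2) f_xx) dt + f_x dB_t. Compute partials of f(t, x) = -x^3*sin(t)/5:
  f_t(t,x)  = -x^3*cos(t)/5
  f_x(t,x)  = -3*x^2*sin(t)/5
  f_xx(t,x) = -6*x*sin(t)/5
Assemble drift = f_t + (1/2) f_xx = -x*(x^2*cos(t) + 3*sin(t))/5 and diffusion = f_x = -3*x^2*sin(t)/5. Substituting x = B_t:
  d(-B_t^3*sin(t)/5) = (-B_t*(B_t^2*cos(t) + 3*sin(t))/5) dt + (-3*B_t^2*sin(t)/5) dB_t.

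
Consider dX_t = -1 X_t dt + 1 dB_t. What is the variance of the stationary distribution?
lim Var(X_t) = 1/2

The OU SDE dX = -theta X dt + sigma dB admits the integrating factor exp(theta t): d(exp(theta t) X_t) = sigma exp(theta t) dB_t. Integrating from 0 to t gives X_t = x_0 * exp(-theta t) + sigma * int_0^t exp(-theta (t-s)) dB_s for any initial x_0. The Itô integral has variance (by the Itô isometry) sigma^2 * int_0^t exp(-2 theta (t - s)) ds = sigma^2 * (1 - exp(-2 theta t)) / (2 theta), independent of x_0.
With theta = 1, sigma = 1:
  Var(X_t) = (1)^2 * (1 - exp(-2*1 t)) / (2 * 1) = 1/2 - exp(-2*t)/2.
As t -> infinity, exp(-2*1 t) -> 0, so the stationary variance is sigma^2 / (2 theta) = 1/2.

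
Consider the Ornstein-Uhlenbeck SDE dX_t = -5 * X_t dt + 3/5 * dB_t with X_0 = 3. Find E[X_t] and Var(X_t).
E[X_t] = 3*exp(-5*t); Var(X_t) = 9/250 - 9*exp(-10*t)/250

The OU SDE dX = -theta X dt + sigma dB admits the integrating factor exp(theta t): d(exp(theta t) X_t) = sigma exp(theta t) dB_t. Integrating from 0 to t:
  X_t = x_0 * exp(-theta t) + sigma * int_0^t exp(-theta (t-s)) dB_s.
The Itô integral has mean 0 and (by the Itô isometry) variance sigma^2 * int_0^t exp(-2 theta (t - s)) ds = sigma^2 * (1 - exp(-2 theta t)) / (2 theta).
With theta = 5, sigma = 3/5, x_0 = 3:
  E[X_t] = 3 * exp(-5 t) = 3*exp(-5*t)
  Var(X_t) = (3/5)^2 * (1 - exp(-2*5 t)) / (2 * 5) = 9/250 - 9*exp(-10*t)/250.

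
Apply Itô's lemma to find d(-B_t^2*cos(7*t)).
d(-B_t^2*cos(7*t)) = (7*B_t^2*sin(7*t) - cos(7*t)) dt + (-2*B_t*cos(7*t)) dB_t

Itô's formula for f(t, x): d f(t, B_t) = (f_t + (1/2) f_xx) dt + f_x dB_t. Compute partials of f(t, x) = -x^2*cos(7*t):
  f_t(t,x)  = 7*x^2*sin(7*t)
  f_x(t,x)  = -2*x*cos(7*t)
  f_xx(t,x) = -2*cos(7*t)
Assemble drift = f_t + (1/2) f_xx = 7*x^2*sin(7*t) - cos(7*t) and diffusion = f_x = -2*x*cos(7*t). Substituting x = B_t:
  d(-B_t^2*cos(7*t)) = (7*B_t^2*sin(7*t) - cos(7*t)) dt + (-2*B_t*cos(7*t)) dB_t.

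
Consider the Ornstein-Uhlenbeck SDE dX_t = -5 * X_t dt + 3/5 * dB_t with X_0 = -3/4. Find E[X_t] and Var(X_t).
E[X_t] = -3*exp(-5*t)/4; Var(X_t) = 9/250 - 9*exp(-10*t)/250

The OU SDE dX = -theta X dt + sigma dB admits the integrating factor exp(theta t): d(exp(theta t) X_t) = sigma exp(theta t) dB_t. Integrating from 0 to t:
  X_t = x_0 * exp(-theta t) + sigma * int_0^t exp(-theta (t-s)) dB_s.
The Itô integral has mean 0 and (by the Itô isometry) variance sigma^2 * int_0^t exp(-2 theta (t - s)) ds = sigma^2 * (1 - exp(-2 theta t)) / (2 theta).
With theta = 5, sigma = 3/5, x_0 = -3/4:
  E[X_t] = -3/4 * exp(-5 t) = -3*exp(-5*t)/4
  Var(X_t) = (3/5)^2 * (1 - exp(-2*5 t)) / (2 * 5) = 9/250 - 9*exp(-10*t)/250.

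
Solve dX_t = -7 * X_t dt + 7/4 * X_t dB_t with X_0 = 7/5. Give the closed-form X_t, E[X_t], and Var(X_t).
X_t = 7/5 * exp((-273/32) t + (7/4) B_t); E[X_t] = 7*exp(-7*t)/5; Var(X_t) = (49*exp(49*t/16) - 49)*exp(-14*t)/25

For GBM dX = mu X dt + sigma X dB with X_0 = x_0, apply Itô to Y = log X: dY = (mu - sigma^2/2) dt + sigma dB, so Y_t = log(x_0) + (mu - sigma^2/2) t + sigma B_t and hence X_t = x_0 * exp((mu - sigma^2/2) t + sigma B_t).
With mu = -7, sigma = 7/4, x_0 = 7/5, this gives:
  X_t = 7/5 * exp((-273/32) * t + (7/4) * B_t).
Since sigma*B_t ~ Normal(0, sigma^2 t), E[exp(sigma*B_t)] = exp(sigma^2 t / 2); so E[X_t] = x_0 * exp((mu - sigma^2/2) t) * exp(sigma^2 t / 2) = x_0 * exp(mu t) = 7*exp(-7*t)/5.
Var(X_t) = E[X_t^2] - (E[X_t])^2 = x_0^2 * exp(2 mu t) * (exp(sigma^2 t) - 1) = (49*exp(49*t/16) - 49)*exp(-14*t)/25.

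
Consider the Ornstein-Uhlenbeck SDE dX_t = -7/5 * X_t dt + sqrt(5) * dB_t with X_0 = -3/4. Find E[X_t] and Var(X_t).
E[X_t] = -3*exp(-7*t/5)/4; Var(X_t) = 25/14 - 25*exp(-14*t/5)/14

The OU SDE dX = -theta X dt + sigma dB admits the integrating factor exp(theta t): d(exp(theta t) X_t) = sigma exp(theta t) dB_t. Integrating from 0 to t:
  X_t = x_0 * exp(-theta t) + sigma * int_0^t exp(-theta (t-s)) dB_s.
The Itô integral has mean 0 and (by the Itô isometry) variance sigma^2 * int_0^t exp(-2 theta (t - s)) ds = sigma^2 * (1 - exp(-2 theta t)) / (2 theta).
With theta = 7/5, sigma = sqrt(5), x_0 = -3/4:
  E[X_t] = -3/4 * exp(-7/5 t) = -3*exp(-7*t/5)/4
  Var(X_t) = (sqrt(5))^2 * (1 - exp(-2*7/5 t)) / (2 * 7/5) = 25/14 - 25*exp(-14*t/5)/14.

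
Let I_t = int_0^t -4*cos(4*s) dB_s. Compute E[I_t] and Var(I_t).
E[I_t] = 0; Var(I_t) = 8*t + 2*sin(4*t)*cos(4*t)

The Itô integral of a deterministic integrand f(s) has mean 0 because each increment f(s) * (B_{s+ds} - B_s) has mean 0. By the Itô isometry:
  Var( int_0^t f(s) dB_s ) = E[ (int_0^t f(s) dB_s)^2 ] = int_0^t f(s)^2 ds.
Here f(s) = -4*cos(4*s), so f(s)^2 = 16*cos(4*s)^2. Integrate:
  int_0^t (16*cos(4*s)^2) ds = 8*t + 2*sin(4*t)*cos(4*t).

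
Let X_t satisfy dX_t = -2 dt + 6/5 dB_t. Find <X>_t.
<X>_t = 36*t/25

For an Itô process dX_t = a(t) dt + b(t) dB_t, the quadratic variation is <X>_t = int_0^t b(s)^2 ds (the drift term does not contribute). Here b(s) = 6/5, so
  b(s)^2 = 36/25.
Integrating from 0 to t:
  <X>_t = int_0^t (36/25) ds = 36*t/25.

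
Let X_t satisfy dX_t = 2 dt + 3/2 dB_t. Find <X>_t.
<X>_t = 9*t/4

For an Itô process dX_t = a(t) dt + b(t) dB_t, the quadratic variation is <X>_t = int_0^t b(s)^2 ds (the drift term does not contribute). Here b(s) = 3/2, so
  b(s)^2 = 9/4.
Integrating from 0 to t:
  <X>_t = int_0^t (9/4) ds = 9*t/4.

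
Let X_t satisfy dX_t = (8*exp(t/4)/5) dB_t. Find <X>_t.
<X>_t = 128*exp(t/2)/25 - 128/25

For an Itô process dX_t = a(t) dt + b(t) dB_t, the quadratic variation is <X>_t = int_0^t b(s)^2 ds (the drift term does not contribute). Here b(s) = 8*exp(s/4)/5, so
  b(s)^2 = 64*exp(s/2)/25.
Integrating from 0 to t:
  <X>_t = int_0^t (64*exp(s/2)/25) ds = 128*exp(t/2)/25 - 128/25.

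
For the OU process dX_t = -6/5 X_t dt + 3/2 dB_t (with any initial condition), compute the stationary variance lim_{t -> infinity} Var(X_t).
lim Var(X_t) = 15/16

The OU SDE dX = -theta X dt + sigma dB admits the integrating factor exp(theta t): d(exp(theta t) X_t) = sigma exp(theta t) dB_t. Integrating from 0 to t gives X_t = x_0 * exp(-theta t) + sigma * int_0^t exp(-theta (t-s)) dB_s for any initial x_0. The Itô integral has variance (by the Itô isometry) sigma^2 * int_0^t exp(-2 theta (t - s)) ds = sigma^2 * (1 - exp(-2 theta t)) / (2 theta), independent of x_0.
With theta = 6/5, sigma = 3/2:
  Var(X_t) = (3/2)^2 * (1 - exp(-2*6/5 t)) / (2 * 6/5) = 15/16 - 15*exp(-12*t/5)/16.
As t -> infinity, exp(-2*6/5 t) -> 0, so the stationary variance is sigma^2 / (2 theta) = 15/16.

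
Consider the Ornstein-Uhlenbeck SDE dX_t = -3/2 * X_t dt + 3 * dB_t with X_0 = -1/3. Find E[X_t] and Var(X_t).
E[X_t] = -exp(-3*t/2)/3; Var(X_t) = 3 - 3*exp(-3*t)

The OU SDE dX = -theta X dt + sigma dB admits the integrating factor exp(theta t): d(exp(theta t) X_t) = sigma exp(theta t) dB_t. Integrating from 0 to t:
  X_t = x_0 * exp(-theta t) + sigma * int_0^t exp(-theta (t-s)) dB_s.
The Itô integral has mean 0 and (by the Itô isometry) variance sigma^2 * int_0^t exp(-2 theta (t - s)) ds = sigma^2 * (1 - exp(-2 theta t)) / (2 theta).
With theta = 3/2, sigma = 3, x_0 = -1/3:
  E[X_t] = -1/3 * exp(-3/2 t) = -exp(-3*t/2)/3
  Var(X_t) = (3)^2 * (1 - exp(-2*3/2 t)) / (2 * 3/2) = 3 - 3*exp(-3*t).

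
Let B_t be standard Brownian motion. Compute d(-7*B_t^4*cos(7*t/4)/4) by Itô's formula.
d(-7*B_t^4*cos(7*t/4)/4) = (7*B_t^2*(7*B_t^2*sin(7*t/4) - 24*cos(7*t/4))/16) dt + (-7*B_t^3*cos(7*t/4)) dB_t

Itô's formula for f(t, x): d f(t, B_t) = (f_t + (1/2) f_xx) dt + f_x dB_t. Compute partials of f(t, x) = -7*x^4*cos(7*t/4)/4:
  f_t(t,x)  = 49*x^4*sin(7*t/4)/16
  f_x(t,x)  = -7*x^3*cos(7*t/4)
  f_xx(t,x) = -21*x^2*cos(7*t/4)
Assemble drift = f_t + (1/2) f_xx = 7*x^2*(7*x^2*sin(7*t/4) - 24*cos(7*t/4))/16 and diffusion = f_x = -7*x^3*cos(7*t/4). Substituting x = B_t:
  d(-7*B_t^4*cos(7*t/4)/4) = (7*B_t^2*(7*B_t^2*sin(7*t/4) - 24*cos(7*t/4))/16) dt + (-7*B_t^3*cos(7*t/4)) dB_t.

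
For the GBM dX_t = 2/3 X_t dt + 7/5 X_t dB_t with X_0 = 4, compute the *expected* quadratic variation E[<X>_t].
E[<X>_t] = 2352*exp(247*t/75)/247 - 2352/247

<X>_t = int_0^t ((7/5) * X_s)^2 ds. Taking expectation inside the integral: E[<X>_t] = (7/5)^2 * int_0^t E[X_s^2] ds. For GBM, E[X_s^2] = x_0^2 * exp((2 mu + sigma^2) s). Integrating:
  E[<X>_t] = (7/5)^2 * 4^2 * (exp((2*(2/3) + (7/5)^2) t) - 1) / (2*(2/3) + (7/5)^2)
           = (7/5)^2 * 4^2 * (exp((247/75) t) - 1) / (247/75) = 2352*exp(247*t/75)/247 - 2352/247.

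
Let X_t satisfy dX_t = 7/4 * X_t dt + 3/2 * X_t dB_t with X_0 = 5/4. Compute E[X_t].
E[X_t] = 5*exp(7*t/4)/4

For GBM dX = mu X dt + sigma X dB with X_0 = x_0, apply Itô to Y = log X: dY = (mu - sigma^2/2) dt + sigma dB, so Y_t = log(x_0) + (mu - sigma^2/2) t + sigma B_t and hence X_t = x_0 * exp((mu - sigma^2/2) t + sigma B_t).
With mu = 7/4, sigma = 3/2, x_0 = 5/4, this gives:
  X_t = 5/4 * exp((5/8) * t + (3/2) * B_t).
Since sigma*B_t ~ Normal(0, sigma^2 t), E[exp(sigma*B_t)] = exp(sigma^2 t / 2); so E[X_t] = x_0 * exp((mu - sigma^2/2) t) * exp(sigma^2 t / 2) = x_0 * exp(mu t) = 5*exp(7*t/4)/4.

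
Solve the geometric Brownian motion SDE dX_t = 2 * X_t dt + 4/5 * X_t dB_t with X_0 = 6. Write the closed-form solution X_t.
X_t = 6 * exp((42/25) * t + (4/5) * B_t)

For GBM dX = mu X dt + sigma X dB with X_0 = x_0, apply Itô to Y = log X: dY = (mu - sigma^2/2) dt + sigma dB, so Y_t = log(x_0) + (mu - sigma^2/2) t + sigma B_t and hence X_t = x_0 * exp((mu - sigma^2/2) t + sigma B_t).
With mu = 2, sigma = 4/5, x_0 = 6, this gives:
  X_t = 6 * exp((42/25) * t + (4/5) * B_t).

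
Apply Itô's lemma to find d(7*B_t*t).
d(7*B_t*t) = (7*B_t) dt + (7*t) dB_t

Itô's formula for f(t, x): d f(t, B_t) = (f_t + (1/2) f_xx) dt + f_x dB_t. Compute partials of f(t, x) = 7*t*x:
  f_t(t,x)  = 7*x
  f_x(t,x)  = 7*t
  f_xx(t,x) = 0
Assemble drift = f_t + (1/2) f_xx = 7*x and diffusion = f_x = 7*t. Substituting x = B_t:
  d(7*B_t*t) = (7*B_t) dt + (7*t) dB_t.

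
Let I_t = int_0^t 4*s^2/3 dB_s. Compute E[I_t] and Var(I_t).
E[I_t] = 0; Var(I_t) = 16*t^5/45

The Itô integral of a deterministic integrand f(s) has mean 0 because each increment f(s) * (B_{s+ds} - B_s) has mean 0. By the Itô isometry:
  Var( int_0^t f(s) dB_s ) = E[ (int_0^t f(s) dB_s)^2 ] = int_0^t f(s)^2 ds.
Here f(s) = 4*s^2/3, so f(s)^2 = 16*s^4/9. Integrate:
  int_0^t (16*s^4/9) ds = 16*t^5/45.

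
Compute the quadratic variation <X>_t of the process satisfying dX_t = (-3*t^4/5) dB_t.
<X>_t = t^9/25

For an Itô process dX_t = a(t) dt + b(t) dB_t, the quadratic variation is <X>_t = int_0^t b(s)^2 ds (the drift term does not contribute). Here b(s) = -3*s^4/5, so
  b(s)^2 = 9*s^8/25.
Integrating from 0 to t:
  <X>_t = int_0^t (9*s^8/25) ds = t^9/25.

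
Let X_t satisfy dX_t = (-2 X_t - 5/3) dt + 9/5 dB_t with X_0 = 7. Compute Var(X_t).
Var(X_t) = 81/100 - 81*exp(-4*t)/100

The variance V(t) = Var(X_t) satisfies V'(t) = 2 a V(t) + c^2 with V(0) = 0 (drift coefficient is linear in X, diffusion is constant). With a = -2, c = 9/5, the solution is
  V(t) = (c^2 / (2 a)) * (exp(2 a t) - 1)
       = ((9/5)^2 / (2*(-2))) * (exp((-4) t) - 1)
       = 81/100 - 81*exp(-4*t)/100.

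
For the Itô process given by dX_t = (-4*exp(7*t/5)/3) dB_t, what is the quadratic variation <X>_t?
<X>_t = 40*exp(14*t/5)/63 - 40/63

For an Itô process dX_t = a(t) dt + b(t) dB_t, the quadratic variation is <X>_t = int_0^t b(s)^2 ds (the drift term does not contribute). Here b(s) = -4*exp(7*s/5)/3, so
  b(s)^2 = 16*exp(14*s/5)/9.
Integrating from 0 to t:
  <X>_t = int_0^t (16*exp(14*s/5)/9) ds = 40*exp(14*t/5)/63 - 40/63.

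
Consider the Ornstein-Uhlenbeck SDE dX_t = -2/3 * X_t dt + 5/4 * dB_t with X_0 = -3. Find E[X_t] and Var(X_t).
E[X_t] = -3*exp(-2*t/3); Var(X_t) = 75/64 - 75*exp(-4*t/3)/64

The OU SDE dX = -theta X dt + sigma dB admits the integrating factor exp(theta t): d(exp(theta t) X_t) = sigma exp(theta t) dB_t. Integrating from 0 to t:
  X_t = x_0 * exp(-theta t) + sigma * int_0^t exp(-theta (t-s)) dB_s.
The Itô integral has mean 0 and (by the Itô isometry) variance sigma^2 * int_0^t exp(-2 theta (t - s)) ds = sigma^2 * (1 - exp(-2 theta t)) / (2 theta).
With theta = 2/3, sigma = 5/4, x_0 = -3:
  E[X_t] = -3 * exp(-2/3 t) = -3*exp(-2*t/3)
  Var(X_t) = (5/4)^2 * (1 - exp(-2*2/3 t)) / (2 * 2/3) = 75/64 - 75*exp(-4*t/3)/64.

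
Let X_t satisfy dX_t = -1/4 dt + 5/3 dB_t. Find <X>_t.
<X>_t = 25*t/9

For an Itô process dX_t = a(t) dt + b(t) dB_t, the quadratic variation is <X>_t = int_0^t b(s)^2 ds (the drift term does not contribute). Here b(s) = 5/3, so
  b(s)^2 = 25/9.
Integrating from 0 to t:
  <X>_t = int_0^t (25/9) ds = 25*t/9.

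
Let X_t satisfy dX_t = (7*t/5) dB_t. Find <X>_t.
<X>_t = 49*t^3/75

For an Itô process dX_t = a(t) dt + b(t) dB_t, the quadratic variation is <X>_t = int_0^t b(s)^2 ds (the drift term does not contribute). Here b(s) = 7*s/5, so
  b(s)^2 = 49*s^2/25.
Integrating from 0 to t:
  <X>_t = int_0^t (49*s^2/25) ds = 49*t^3/75.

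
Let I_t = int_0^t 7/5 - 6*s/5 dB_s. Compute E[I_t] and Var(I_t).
E[I_t] = 0; Var(I_t) = t*(12*t^2 - 42*t + 49)/25

The Itô integral of a deterministic integrand f(s) has mean 0 because each increment f(s) * (B_{s+ds} - B_s) has mean 0. By the Itô isometry:
  Var( int_0^t f(s) dB_s ) = E[ (int_0^t f(s) dB_s)^2 ] = int_0^t f(s)^2 ds.
Here f(s) = 7/5 - 6*s/5, so f(s)^2 = (6*s - 7)^2/25. Integrate:
  int_0^t ((6*s - 7)^2/25) ds = t*(12*t^2 - 42*t + 49)/25.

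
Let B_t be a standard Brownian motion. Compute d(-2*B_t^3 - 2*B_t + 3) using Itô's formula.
d(-2*B_t^3 - 2*B_t + 3) = (-6*B_t) dt + (-6*B_t^2 - 2) dB_t

Itô's formula for f(B_t) gives d f(B_t) = f'(B_t) dB_t + (1/2) f''(B_t) dt. Compute derivatives of f(x) = -2*x^3 - 2*x + 3:
  f'(x)  = -6*x^2 - 2
  f''(x) = -12*x
Substitute x = B_t and multiply the f'' term by 1/2:
  drift     = (1/2) * (-12*x) evaluated at B_t = -6*B_t
  diffusion = (-6*x^2 - 2) evaluated at B_t = -6*B_t^2 - 2
Therefore d(-2*B_t^3 - 2*B_t + 3) = (-6*B_t) dt + (-6*B_t^2 - 2) dB_t.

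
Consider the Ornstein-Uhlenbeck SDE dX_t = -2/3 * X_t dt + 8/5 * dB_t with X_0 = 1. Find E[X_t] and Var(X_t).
E[X_t] = exp(-2*t/3); Var(X_t) = 48/25 - 48*exp(-4*t/3)/25

The OU SDE dX = -theta X dt + sigma dB admits the integrating factor exp(theta t): d(exp(theta t) X_t) = sigma exp(theta t) dB_t. Integrating from 0 to t:
  X_t = x_0 * exp(-theta t) + sigma * int_0^t exp(-theta (t-s)) dB_s.
The Itô integral has mean 0 and (by the Itô isometry) variance sigma^2 * int_0^t exp(-2 theta (t - s)) ds = sigma^2 * (1 - exp(-2 theta t)) / (2 theta).
With theta = 2/3, sigma = 8/5, x_0 = 1:
  E[X_t] = 1 * exp(-2/3 t) = exp(-2*t/3)
  Var(X_t) = (8/5)^2 * (1 - exp(-2*2/3 t)) / (2 * 2/3) = 48/25 - 48*exp(-4*t/3)/25.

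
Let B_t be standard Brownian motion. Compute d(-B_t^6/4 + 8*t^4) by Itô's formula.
d(-B_t^6/4 + 8*t^4) = (-15*B_t^4/4 + 32*t^3) dt + (-3*B_t^5/2) dB_t

Itô's formula for f(t, x): d f(t, B_t) = (f_t + (1/2) f_xx) dt + f_x dB_t. Compute partials of f(t, x) = 8*t^4 - x^6/4:
  f_t(t,x)  = 32*t^3
  f_x(t,x)  = -3*x^5/2
  f_xx(t,x) = -15*x^4/2
Assemble drift = f_t + (1/2) f_xx = 32*t^3 - 15*x^4/4 and diffusion = f_x = -3*x^5/2. Substituting x = B_t:
  d(-B_t^6/4 + 8*t^4) = (-15*B_t^4/4 + 32*t^3) dt + (-3*B_t^5/2) dB_t.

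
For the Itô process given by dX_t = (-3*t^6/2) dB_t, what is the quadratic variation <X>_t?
<X>_t = 9*t^13/52

For an Itô process dX_t = a(t) dt + b(t) dB_t, the quadratic variation is <X>_t = int_0^t b(s)^2 ds (the drift term does not contribute). Here b(s) = -3*s^6/2, so
  b(s)^2 = 9*s^12/4.
Integrating from 0 to t:
  <X>_t = int_0^t (9*s^12/4) ds = 9*t^13/52.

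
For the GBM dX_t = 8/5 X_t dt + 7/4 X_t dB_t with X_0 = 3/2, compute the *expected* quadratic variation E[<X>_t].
E[<X>_t] = 735*exp(501*t/80)/668 - 735/668

<X>_t = int_0^t ((7/4) * X_s)^2 ds. Taking expectation inside the integral: E[<X>_t] = (7/4)^2 * int_0^t E[X_s^2] ds. For GBM, E[X_s^2] = x_0^2 * exp((2 mu + sigma^2) s). Integrating:
  E[<X>_t] = (7/4)^2 * (3/2)^2 * (exp((2*(8/5) + (7/4)^2) t) - 1) / (2*(8/5) + (7/4)^2)
           = (7/4)^2 * (3/2)^2 * (exp((501/80) t) - 1) / (501/80) = 735*exp(501*t/80)/668 - 735/668.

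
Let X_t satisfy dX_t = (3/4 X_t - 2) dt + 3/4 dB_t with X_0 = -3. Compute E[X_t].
E[X_t] = 8/3 - 17*exp(3*t/4)/3

Taking expectations and using E[dB_t] = 0, the mean m(t) = E[X_t] satisfies the ODE m'(t) = a m(t) + b with m(0) = x_0. With a = 3/4, b = -2, x_0 = -3, the solution is
  m(t) = x_0 * exp(a t) + (b/a) * (exp(a t) - 1)
       = (-3) * exp((3/4) t) + ((-2)/(3/4)) * (exp((3/4) t) - 1)
       = 8/3 - 17*exp(3*t/4)/3.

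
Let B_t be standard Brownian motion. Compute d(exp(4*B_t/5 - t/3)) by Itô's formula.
d(exp(4*B_t/5 - t/3)) = (-exp(4*B_t/5 - t/3)/75) dt + (4*exp(4*B_t/5 - t/3)/5) dB_t

Itô's formula for f(t, x): d f(t, B_t) = (f_t + (1/2) f_xx) dt + f_x dB_t. Compute partials of f(t, x) = exp(-t/3 + 4*x/5):
  f_t(t,x)  = -exp(-t/3 + 4*x/5)/3
  f_x(t,x)  = 4*exp(-t/3 + 4*x/5)/5
  f_xx(t,x) = 16*exp(-t/3 + 4*x/5)/25
Assemble drift = f_t + (1/2) f_xx = -exp(-t/3 + 4*x/5)/75 and diffusion = f_x = 4*exp(-t/3 + 4*x/5)/5. Substituting x = B_t:
  d(exp(4*B_t/5 - t/3)) = (-exp(4*B_t/5 - t/3)/75) dt + (4*exp(4*B_t/5 - t/3)/5) dB_t.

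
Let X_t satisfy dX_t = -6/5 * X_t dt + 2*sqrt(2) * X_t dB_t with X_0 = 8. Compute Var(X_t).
Var(X_t) = (64*exp(8*t) - 64)*exp(-12*t/5)

For GBM dX = mu X dt + sigma X dB with X_0 = x_0, apply Itô to Y = log X: dY = (mu - sigma^2/2) dt + sigma dB, so Y_t = log(x_0) + (mu - sigma^2/2) t + sigma B_t and hence X_t = x_0 * exp((mu - sigma^2/2) t + sigma B_t).
With mu = -6/5, sigma = 2*sqrt(2), x_0 = 8, this gives:
  X_t = 8 * exp((-26/5) * t + (2*sqrt(2)) * B_t).
Since sigma*B_t ~ Normal(0, sigma^2 t), E[exp(sigma*B_t)] = exp(sigma^2 t / 2); so E[X_t] = x_0 * exp((mu - sigma^2/2) t) * exp(sigma^2 t / 2) = x_0 * exp(mu t) = 8*exp(-6*t/5).
Var(X_t) = E[X_t^2] - (E[X_t])^2 = x_0^2 * exp(2 mu t) * (exp(sigma^2 t) - 1) = (64*exp(8*t) - 64)*exp(-12*t/5).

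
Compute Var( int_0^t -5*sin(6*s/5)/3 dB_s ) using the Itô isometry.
Var = 25*t/18 - 125*sin(12*t/5)/216

The Itô integral of a deterministic integrand f(s) has mean 0 because each increment f(s) * (B_{s+ds} - B_s) has mean 0. By the Itô isometry:
  Var( int_0^t f(s) dB_s ) = E[ (int_0^t f(s) dB_s)^2 ] = int_0^t f(s)^2 ds.
Here f(s) = -5*sin(6*s/5)/3, so f(s)^2 = 25*sin(6*s/5)^2/9. Integrate:
  int_0^t (25*sin(6*s/5)^2/9) ds = 25*t/18 - 125*sin(12*t/5)/216.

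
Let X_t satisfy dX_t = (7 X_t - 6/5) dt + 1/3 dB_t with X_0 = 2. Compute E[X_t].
E[X_t] = 64*exp(7*t)/35 + 6/35

Taking expectations and using E[dB_t] = 0, the mean m(t) = E[X_t] satisfies the ODE m'(t) = a m(t) + b with m(0) = x_0. With a = 7, b = -6/5, x_0 = 2, the solution is
  m(t) = x_0 * exp(a t) + (b/a) * (exp(a t) - 1)
       = 2 * exp(7 t) + ((-6/5)/7) * (exp(7 t) - 1)
       = 64*exp(7*t)/35 + 6/35.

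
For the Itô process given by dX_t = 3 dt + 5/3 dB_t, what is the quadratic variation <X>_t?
<X>_t = 25*t/9

For an Itô process dX_t = a(t) dt + b(t) dB_t, the quadratic variation is <X>_t = int_0^t b(s)^2 ds (the drift term does not contribute). Here b(s) = 5/3, so
  b(s)^2 = 25/9.
Integrating from 0 to t:
  <X>_t = int_0^t (25/9) ds = 25*t/9.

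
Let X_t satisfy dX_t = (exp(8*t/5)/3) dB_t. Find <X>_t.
<X>_t = 5*exp(16*t/5)/144 - 5/144

For an Itô process dX_t = a(t) dt + b(t) dB_t, the quadratic variation is <X>_t = int_0^t b(s)^2 ds (the drift term does not contribute). Here b(s) = exp(8*s/5)/3, so
  b(s)^2 = exp(16*s/5)/9.
Integrating from 0 to t:
  <X>_t = int_0^t (exp(16*s/5)/9) ds = 5*exp(16*t/5)/144 - 5/144.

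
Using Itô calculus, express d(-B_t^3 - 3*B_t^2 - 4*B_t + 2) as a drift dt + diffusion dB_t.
d(-B_t^3 - 3*B_t^2 - 4*B_t + 2) = (-3*B_t - 3) dt + (-3*B_t^2 - 6*B_t - 4) dB_t

Itô's formula for f(B_t) gives d f(B_t) = f'(B_t) dB_t + (1/2) f''(B_t) dt. Compute derivatives of f(x) = -x^3 - 3*x^2 - 4*x + 2:
  f'(x)  = -3*x^2 - 6*x - 4
  f''(x) = -6*x - 6
Substitute x = B_t and multiply the f'' term by 1/2:
  drift     = (1/2) * (-6*x - 6) evaluated at B_t = -3*B_t - 3
  diffusion = (-3*x^2 - 6*x - 4) evaluated at B_t = -3*B_t^2 - 6*B_t - 4
Therefore d(-B_t^3 - 3*B_t^2 - 4*B_t + 2) = (-3*B_t - 3) dt + (-3*B_t^2 - 6*B_t - 4) dB_t.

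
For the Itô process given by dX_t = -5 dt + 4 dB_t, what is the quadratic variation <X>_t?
<X>_t = 16*t

For an Itô process dX_t = a(t) dt + b(t) dB_t, the quadratic variation is <X>_t = int_0^t b(s)^2 ds (the drift term does not contribute). Here b(s) = 4, so
  b(s)^2 = 16.
Integrating from 0 to t:
  <X>_t = int_0^t (16) ds = 16*t.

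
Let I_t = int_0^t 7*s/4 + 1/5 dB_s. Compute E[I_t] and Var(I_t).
E[I_t] = 0; Var(I_t) = t*(1225*t^2 + 420*t + 48)/1200

The Itô integral of a deterministic integrand f(s) has mean 0 because each increment f(s) * (B_{s+ds} - B_s) has mean 0. By the Itô isometry:
  Var( int_0^t f(s) dB_s ) = E[ (int_0^t f(s) dB_s)^2 ] = int_0^t f(s)^2 ds.
Here f(s) = 7*s/4 + 1/5, so f(s)^2 = (35*s + 4)^2/400. Integrate:
  int_0^t ((35*s + 4)^2/400) ds = t*(1225*t^2 + 420*t + 48)/1200.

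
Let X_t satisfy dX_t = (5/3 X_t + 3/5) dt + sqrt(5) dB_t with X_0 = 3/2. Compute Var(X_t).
Var(X_t) = 3*exp(10*t/3)/2 - 3/2

The variance V(t) = Var(X_t) satisfies V'(t) = 2 a V(t) + c^2 with V(0) = 0 (drift coefficient is linear in X, diffusion is constant). With a = 5/3, c = sqrt(5), the solution is
  V(t) = (c^2 / (2 a)) * (exp(2 a t) - 1)
       = (sqrt(5)^2 / (2*(5/3))) * (exp((10/3) t) - 1)
       = 3*exp(10*t/3)/2 - 3/2.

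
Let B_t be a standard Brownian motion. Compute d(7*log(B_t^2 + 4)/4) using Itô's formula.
d(7*log(B_t^2 + 4)/4) = (7*(4 - B_t^2)/(4*(B_t^2 + 4)^2)) dt + (7*B_t/(2*(B_t^2 + 4))) dB_t

Itô's formula for f(B_t) gives d f(B_t) = f'(B_t) dB_t + (1/2) f''(B_t) dt. Compute derivatives of f(x) = 7*log(x^2 + 4)/4:
  f'(x)  = 7*x/(2*(x^2 + 4))
  f''(x) = 7*(4 - x^2)/(2*(x^2 + 4)^2)
Substitute x = B_t and multiply the f'' term by 1/2:
  drift     = (1/2) * (7*(4 - x^2)/(2*(x^2 + 4)^2)) evaluated at B_t = 7*(4 - B_t^2)/(4*(B_t^2 + 4)^2)
  diffusion = (7*x/(2*(x^2 + 4))) evaluated at B_t = 7*B_t/(2*(B_t^2 + 4))
Therefore d(7*log(B_t^2 + 4)/4) = (7*(4 - B_t^2)/(4*(B_t^2 + 4)^2)) dt + (7*B_t/(2*(B_t^2 + 4))) dB_t.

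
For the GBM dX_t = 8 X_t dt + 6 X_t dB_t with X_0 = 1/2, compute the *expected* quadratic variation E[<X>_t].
E[<X>_t] = 9*exp(52*t)/52 - 9/52

<X>_t = int_0^t (6 * X_s)^2 ds. Taking expectation inside the integral: E[<X>_t] = 6^2 * int_0^t E[X_s^2] ds. For GBM, E[X_s^2] = x_0^2 * exp((2 mu + sigma^2) s). Integrating:
  E[<X>_t] = 6^2 * (1/2)^2 * (exp((2*8 + 6^2) t) - 1) / (2*8 + 6^2)
           = 6^2 * (1/2)^2 * (exp(52 t) - 1) / 52 = 9*exp(52*t)/52 - 9/52.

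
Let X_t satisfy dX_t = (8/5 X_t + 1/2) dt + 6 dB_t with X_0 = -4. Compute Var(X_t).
Var(X_t) = 45*exp(16*t/5)/4 - 45/4

The variance V(t) = Var(X_t) satisfies V'(t) = 2 a V(t) + c^2 with V(0) = 0 (drift coefficient is linear in X, diffusion is constant). With a = 8/5, c = 6, the solution is
  V(t) = (c^2 / (2 a)) * (exp(2 a t) - 1)
       = (6^2 / (2*(8/5))) * (exp((16/5) t) - 1)
       = 45*exp(16*t/5)/4 - 45/4.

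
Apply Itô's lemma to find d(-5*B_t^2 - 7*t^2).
d(-5*B_t^2 - 7*t^2) = (-14*t - 5) dt + (-10*B_t) dB_t

Itô's formula for f(t, x): d f(t, B_t) = (f_t + (1/2) f_xx) dt + f_x dB_t. Compute partials of f(t, x) = -7*t^2 - 5*x^2:
  f_t(t,x)  = -14*t
  f_x(t,x)  = -10*x
  f_xx(t,x) = -10
Assemble drift = f_t + (1/2) f_xx = -14*t - 5 and diffusion = f_x = -10*x. Substituting x = B_t:
  d(-5*B_t^2 - 7*t^2) = (-14*t - 5) dt + (-10*B_t) dB_t.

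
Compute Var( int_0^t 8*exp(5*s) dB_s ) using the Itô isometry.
Var = 32*exp(10*t)/5 - 32/5

The Itô integral of a deterministic integrand f(s) has mean 0 because each increment f(s) * (B_{s+ds} - B_s) has mean 0. By the Itô isometry:
  Var( int_0^t f(s) dB_s ) = E[ (int_0^t f(s) dB_s)^2 ] = int_0^t f(s)^2 ds.
Here f(s) = 8*exp(5*s), so f(s)^2 = 64*exp(10*s). Integrate:
  int_0^t (64*exp(10*s)) ds = 32*exp(10*t)/5 - 32/5.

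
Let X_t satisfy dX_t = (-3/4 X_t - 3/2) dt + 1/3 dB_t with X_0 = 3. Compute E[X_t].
E[X_t] = -2 + 5*exp(-3*t/4)

Taking expectations and using E[dB_t] = 0, the mean m(t) = E[X_t] satisfies the ODE m'(t) = a m(t) + b with m(0) = x_0. With a = -3/4, b = -3/2, x_0 = 3, the solution is
  m(t) = x_0 * exp(a t) + (b/a) * (exp(a t) - 1)
       = 3 * exp((-3/4) t) + ((-3/2)/(-3/4)) * (exp((-3/4) t) - 1)
       = -2 + 5*exp(-3*t/4).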